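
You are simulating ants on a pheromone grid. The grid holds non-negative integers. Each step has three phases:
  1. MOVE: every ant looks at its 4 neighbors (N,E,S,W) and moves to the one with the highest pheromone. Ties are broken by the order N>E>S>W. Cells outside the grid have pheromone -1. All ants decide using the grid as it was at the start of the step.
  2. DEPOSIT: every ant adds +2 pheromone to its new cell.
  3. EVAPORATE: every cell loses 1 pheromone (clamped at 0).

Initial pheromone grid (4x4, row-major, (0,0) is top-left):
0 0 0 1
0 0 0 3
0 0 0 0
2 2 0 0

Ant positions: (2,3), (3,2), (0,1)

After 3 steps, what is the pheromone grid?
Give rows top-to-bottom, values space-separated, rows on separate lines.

After step 1: ants at (1,3),(3,1),(0,2)
  0 0 1 0
  0 0 0 4
  0 0 0 0
  1 3 0 0
After step 2: ants at (0,3),(3,0),(0,3)
  0 0 0 3
  0 0 0 3
  0 0 0 0
  2 2 0 0
After step 3: ants at (1,3),(3,1),(1,3)
  0 0 0 2
  0 0 0 6
  0 0 0 0
  1 3 0 0

0 0 0 2
0 0 0 6
0 0 0 0
1 3 0 0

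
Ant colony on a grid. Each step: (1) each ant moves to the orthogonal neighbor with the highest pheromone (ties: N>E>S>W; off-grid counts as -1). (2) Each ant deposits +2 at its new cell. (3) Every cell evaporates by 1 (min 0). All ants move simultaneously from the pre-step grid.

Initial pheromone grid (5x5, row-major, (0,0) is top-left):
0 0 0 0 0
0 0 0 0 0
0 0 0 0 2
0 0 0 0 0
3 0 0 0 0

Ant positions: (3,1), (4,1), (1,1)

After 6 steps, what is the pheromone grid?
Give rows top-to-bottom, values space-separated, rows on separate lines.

After step 1: ants at (2,1),(4,0),(0,1)
  0 1 0 0 0
  0 0 0 0 0
  0 1 0 0 1
  0 0 0 0 0
  4 0 0 0 0
After step 2: ants at (1,1),(3,0),(0,2)
  0 0 1 0 0
  0 1 0 0 0
  0 0 0 0 0
  1 0 0 0 0
  3 0 0 0 0
After step 3: ants at (0,1),(4,0),(0,3)
  0 1 0 1 0
  0 0 0 0 0
  0 0 0 0 0
  0 0 0 0 0
  4 0 0 0 0
After step 4: ants at (0,2),(3,0),(0,4)
  0 0 1 0 1
  0 0 0 0 0
  0 0 0 0 0
  1 0 0 0 0
  3 0 0 0 0
After step 5: ants at (0,3),(4,0),(1,4)
  0 0 0 1 0
  0 0 0 0 1
  0 0 0 0 0
  0 0 0 0 0
  4 0 0 0 0
After step 6: ants at (0,4),(3,0),(0,4)
  0 0 0 0 3
  0 0 0 0 0
  0 0 0 0 0
  1 0 0 0 0
  3 0 0 0 0

0 0 0 0 3
0 0 0 0 0
0 0 0 0 0
1 0 0 0 0
3 0 0 0 0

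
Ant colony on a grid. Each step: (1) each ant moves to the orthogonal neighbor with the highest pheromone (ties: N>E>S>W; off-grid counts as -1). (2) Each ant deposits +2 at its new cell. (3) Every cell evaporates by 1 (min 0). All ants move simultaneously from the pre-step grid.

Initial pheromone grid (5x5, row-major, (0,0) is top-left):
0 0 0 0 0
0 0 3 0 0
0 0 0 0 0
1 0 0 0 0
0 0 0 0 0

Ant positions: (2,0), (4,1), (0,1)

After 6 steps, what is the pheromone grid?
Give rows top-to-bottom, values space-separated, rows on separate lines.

After step 1: ants at (3,0),(3,1),(0,2)
  0 0 1 0 0
  0 0 2 0 0
  0 0 0 0 0
  2 1 0 0 0
  0 0 0 0 0
After step 2: ants at (3,1),(3,0),(1,2)
  0 0 0 0 0
  0 0 3 0 0
  0 0 0 0 0
  3 2 0 0 0
  0 0 0 0 0
After step 3: ants at (3,0),(3,1),(0,2)
  0 0 1 0 0
  0 0 2 0 0
  0 0 0 0 0
  4 3 0 0 0
  0 0 0 0 0
After step 4: ants at (3,1),(3,0),(1,2)
  0 0 0 0 0
  0 0 3 0 0
  0 0 0 0 0
  5 4 0 0 0
  0 0 0 0 0
After step 5: ants at (3,0),(3,1),(0,2)
  0 0 1 0 0
  0 0 2 0 0
  0 0 0 0 0
  6 5 0 0 0
  0 0 0 0 0
After step 6: ants at (3,1),(3,0),(1,2)
  0 0 0 0 0
  0 0 3 0 0
  0 0 0 0 0
  7 6 0 0 0
  0 0 0 0 0

0 0 0 0 0
0 0 3 0 0
0 0 0 0 0
7 6 0 0 0
0 0 0 0 0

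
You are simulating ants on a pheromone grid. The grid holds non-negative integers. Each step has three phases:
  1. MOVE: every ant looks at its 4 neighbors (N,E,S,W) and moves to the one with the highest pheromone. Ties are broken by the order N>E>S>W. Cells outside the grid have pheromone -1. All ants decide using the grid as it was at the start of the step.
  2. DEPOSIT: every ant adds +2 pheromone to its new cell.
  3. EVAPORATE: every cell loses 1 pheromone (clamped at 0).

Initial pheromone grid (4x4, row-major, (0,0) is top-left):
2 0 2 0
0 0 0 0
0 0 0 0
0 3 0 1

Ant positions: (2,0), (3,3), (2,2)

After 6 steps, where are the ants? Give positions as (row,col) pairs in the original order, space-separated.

Step 1: ant0:(2,0)->N->(1,0) | ant1:(3,3)->N->(2,3) | ant2:(2,2)->N->(1,2)
  grid max=2 at (3,1)
Step 2: ant0:(1,0)->N->(0,0) | ant1:(2,3)->N->(1,3) | ant2:(1,2)->N->(0,2)
  grid max=2 at (0,0)
Step 3: ant0:(0,0)->E->(0,1) | ant1:(1,3)->N->(0,3) | ant2:(0,2)->E->(0,3)
  grid max=3 at (0,3)
Step 4: ant0:(0,1)->E->(0,2) | ant1:(0,3)->W->(0,2) | ant2:(0,3)->W->(0,2)
  grid max=6 at (0,2)
Step 5: ant0:(0,2)->E->(0,3) | ant1:(0,2)->E->(0,3) | ant2:(0,2)->E->(0,3)
  grid max=7 at (0,3)
Step 6: ant0:(0,3)->W->(0,2) | ant1:(0,3)->W->(0,2) | ant2:(0,3)->W->(0,2)
  grid max=10 at (0,2)

(0,2) (0,2) (0,2)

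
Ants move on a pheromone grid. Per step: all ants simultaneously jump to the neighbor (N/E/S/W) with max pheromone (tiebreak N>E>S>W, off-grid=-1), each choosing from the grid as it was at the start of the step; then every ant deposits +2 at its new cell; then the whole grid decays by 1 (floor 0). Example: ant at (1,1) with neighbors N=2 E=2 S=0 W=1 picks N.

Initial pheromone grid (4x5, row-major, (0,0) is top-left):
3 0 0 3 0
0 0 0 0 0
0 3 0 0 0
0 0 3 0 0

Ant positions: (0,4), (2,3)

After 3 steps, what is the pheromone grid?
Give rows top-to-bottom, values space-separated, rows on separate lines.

After step 1: ants at (0,3),(1,3)
  2 0 0 4 0
  0 0 0 1 0
  0 2 0 0 0
  0 0 2 0 0
After step 2: ants at (1,3),(0,3)
  1 0 0 5 0
  0 0 0 2 0
  0 1 0 0 0
  0 0 1 0 0
After step 3: ants at (0,3),(1,3)
  0 0 0 6 0
  0 0 0 3 0
  0 0 0 0 0
  0 0 0 0 0

0 0 0 6 0
0 0 0 3 0
0 0 0 0 0
0 0 0 0 0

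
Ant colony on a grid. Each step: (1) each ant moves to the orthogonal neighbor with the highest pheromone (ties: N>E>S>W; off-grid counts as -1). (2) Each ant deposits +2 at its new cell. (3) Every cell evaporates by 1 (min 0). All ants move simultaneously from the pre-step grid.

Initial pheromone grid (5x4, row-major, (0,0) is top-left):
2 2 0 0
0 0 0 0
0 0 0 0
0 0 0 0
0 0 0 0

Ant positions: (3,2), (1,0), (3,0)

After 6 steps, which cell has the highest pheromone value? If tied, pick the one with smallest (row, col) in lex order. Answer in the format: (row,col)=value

Answer: (0,1)=10

Derivation:
Step 1: ant0:(3,2)->N->(2,2) | ant1:(1,0)->N->(0,0) | ant2:(3,0)->N->(2,0)
  grid max=3 at (0,0)
Step 2: ant0:(2,2)->N->(1,2) | ant1:(0,0)->E->(0,1) | ant2:(2,0)->N->(1,0)
  grid max=2 at (0,0)
Step 3: ant0:(1,2)->N->(0,2) | ant1:(0,1)->W->(0,0) | ant2:(1,0)->N->(0,0)
  grid max=5 at (0,0)
Step 4: ant0:(0,2)->W->(0,1) | ant1:(0,0)->E->(0,1) | ant2:(0,0)->E->(0,1)
  grid max=6 at (0,1)
Step 5: ant0:(0,1)->W->(0,0) | ant1:(0,1)->W->(0,0) | ant2:(0,1)->W->(0,0)
  grid max=9 at (0,0)
Step 6: ant0:(0,0)->E->(0,1) | ant1:(0,0)->E->(0,1) | ant2:(0,0)->E->(0,1)
  grid max=10 at (0,1)
Final grid:
  8 10 0 0
  0 0 0 0
  0 0 0 0
  0 0 0 0
  0 0 0 0
Max pheromone 10 at (0,1)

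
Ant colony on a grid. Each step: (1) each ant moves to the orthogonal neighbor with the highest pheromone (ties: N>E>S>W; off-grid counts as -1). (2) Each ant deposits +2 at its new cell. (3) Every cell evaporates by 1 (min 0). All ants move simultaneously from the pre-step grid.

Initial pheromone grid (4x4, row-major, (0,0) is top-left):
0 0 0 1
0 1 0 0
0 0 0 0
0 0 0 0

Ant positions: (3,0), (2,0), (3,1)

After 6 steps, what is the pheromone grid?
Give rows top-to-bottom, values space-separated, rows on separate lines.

After step 1: ants at (2,0),(1,0),(2,1)
  0 0 0 0
  1 0 0 0
  1 1 0 0
  0 0 0 0
After step 2: ants at (1,0),(2,0),(2,0)
  0 0 0 0
  2 0 0 0
  4 0 0 0
  0 0 0 0
After step 3: ants at (2,0),(1,0),(1,0)
  0 0 0 0
  5 0 0 0
  5 0 0 0
  0 0 0 0
After step 4: ants at (1,0),(2,0),(2,0)
  0 0 0 0
  6 0 0 0
  8 0 0 0
  0 0 0 0
After step 5: ants at (2,0),(1,0),(1,0)
  0 0 0 0
  9 0 0 0
  9 0 0 0
  0 0 0 0
After step 6: ants at (1,0),(2,0),(2,0)
  0 0 0 0
  10 0 0 0
  12 0 0 0
  0 0 0 0

0 0 0 0
10 0 0 0
12 0 0 0
0 0 0 0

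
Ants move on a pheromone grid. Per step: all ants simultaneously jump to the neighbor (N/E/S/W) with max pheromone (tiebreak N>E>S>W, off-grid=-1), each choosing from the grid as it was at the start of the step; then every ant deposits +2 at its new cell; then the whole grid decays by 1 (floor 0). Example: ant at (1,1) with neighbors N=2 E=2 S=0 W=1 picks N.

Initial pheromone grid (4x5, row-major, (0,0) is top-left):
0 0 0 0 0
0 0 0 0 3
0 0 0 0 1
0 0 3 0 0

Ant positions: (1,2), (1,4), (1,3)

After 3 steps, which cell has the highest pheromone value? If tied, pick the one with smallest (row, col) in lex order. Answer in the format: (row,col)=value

Answer: (1,4)=6

Derivation:
Step 1: ant0:(1,2)->N->(0,2) | ant1:(1,4)->S->(2,4) | ant2:(1,3)->E->(1,4)
  grid max=4 at (1,4)
Step 2: ant0:(0,2)->E->(0,3) | ant1:(2,4)->N->(1,4) | ant2:(1,4)->S->(2,4)
  grid max=5 at (1,4)
Step 3: ant0:(0,3)->E->(0,4) | ant1:(1,4)->S->(2,4) | ant2:(2,4)->N->(1,4)
  grid max=6 at (1,4)
Final grid:
  0 0 0 0 1
  0 0 0 0 6
  0 0 0 0 4
  0 0 0 0 0
Max pheromone 6 at (1,4)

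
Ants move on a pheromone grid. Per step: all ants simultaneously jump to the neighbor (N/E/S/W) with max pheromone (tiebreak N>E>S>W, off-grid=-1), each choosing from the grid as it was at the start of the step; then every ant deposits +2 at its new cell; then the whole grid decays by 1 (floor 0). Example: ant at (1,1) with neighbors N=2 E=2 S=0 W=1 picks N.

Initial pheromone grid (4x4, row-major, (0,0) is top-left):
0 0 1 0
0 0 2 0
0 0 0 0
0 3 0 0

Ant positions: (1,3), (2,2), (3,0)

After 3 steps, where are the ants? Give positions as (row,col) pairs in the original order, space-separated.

Step 1: ant0:(1,3)->W->(1,2) | ant1:(2,2)->N->(1,2) | ant2:(3,0)->E->(3,1)
  grid max=5 at (1,2)
Step 2: ant0:(1,2)->N->(0,2) | ant1:(1,2)->N->(0,2) | ant2:(3,1)->N->(2,1)
  grid max=4 at (1,2)
Step 3: ant0:(0,2)->S->(1,2) | ant1:(0,2)->S->(1,2) | ant2:(2,1)->S->(3,1)
  grid max=7 at (1,2)

(1,2) (1,2) (3,1)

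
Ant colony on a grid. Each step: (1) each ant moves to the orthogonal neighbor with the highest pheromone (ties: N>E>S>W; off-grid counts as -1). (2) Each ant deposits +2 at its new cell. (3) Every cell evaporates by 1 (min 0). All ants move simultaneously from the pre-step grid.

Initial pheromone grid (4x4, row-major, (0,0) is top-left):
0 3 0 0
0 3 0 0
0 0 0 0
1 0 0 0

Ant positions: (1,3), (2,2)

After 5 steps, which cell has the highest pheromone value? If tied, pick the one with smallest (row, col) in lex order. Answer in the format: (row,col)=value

Step 1: ant0:(1,3)->N->(0,3) | ant1:(2,2)->N->(1,2)
  grid max=2 at (0,1)
Step 2: ant0:(0,3)->S->(1,3) | ant1:(1,2)->W->(1,1)
  grid max=3 at (1,1)
Step 3: ant0:(1,3)->N->(0,3) | ant1:(1,1)->N->(0,1)
  grid max=2 at (0,1)
Step 4: ant0:(0,3)->S->(1,3) | ant1:(0,1)->S->(1,1)
  grid max=3 at (1,1)
Step 5: ant0:(1,3)->N->(0,3) | ant1:(1,1)->N->(0,1)
  grid max=2 at (0,1)
Final grid:
  0 2 0 1
  0 2 0 0
  0 0 0 0
  0 0 0 0
Max pheromone 2 at (0,1)

Answer: (0,1)=2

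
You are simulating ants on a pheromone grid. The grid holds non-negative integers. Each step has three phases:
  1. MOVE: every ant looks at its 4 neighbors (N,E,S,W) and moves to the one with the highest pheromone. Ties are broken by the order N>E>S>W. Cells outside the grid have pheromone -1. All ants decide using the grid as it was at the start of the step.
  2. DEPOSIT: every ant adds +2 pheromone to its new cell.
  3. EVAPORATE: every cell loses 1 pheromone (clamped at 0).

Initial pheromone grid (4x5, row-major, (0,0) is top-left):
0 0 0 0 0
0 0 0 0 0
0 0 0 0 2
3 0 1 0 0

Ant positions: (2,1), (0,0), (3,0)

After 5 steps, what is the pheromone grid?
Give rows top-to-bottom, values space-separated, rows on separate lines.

After step 1: ants at (1,1),(0,1),(2,0)
  0 1 0 0 0
  0 1 0 0 0
  1 0 0 0 1
  2 0 0 0 0
After step 2: ants at (0,1),(1,1),(3,0)
  0 2 0 0 0
  0 2 0 0 0
  0 0 0 0 0
  3 0 0 0 0
After step 3: ants at (1,1),(0,1),(2,0)
  0 3 0 0 0
  0 3 0 0 0
  1 0 0 0 0
  2 0 0 0 0
After step 4: ants at (0,1),(1,1),(3,0)
  0 4 0 0 0
  0 4 0 0 0
  0 0 0 0 0
  3 0 0 0 0
After step 5: ants at (1,1),(0,1),(2,0)
  0 5 0 0 0
  0 5 0 0 0
  1 0 0 0 0
  2 0 0 0 0

0 5 0 0 0
0 5 0 0 0
1 0 0 0 0
2 0 0 0 0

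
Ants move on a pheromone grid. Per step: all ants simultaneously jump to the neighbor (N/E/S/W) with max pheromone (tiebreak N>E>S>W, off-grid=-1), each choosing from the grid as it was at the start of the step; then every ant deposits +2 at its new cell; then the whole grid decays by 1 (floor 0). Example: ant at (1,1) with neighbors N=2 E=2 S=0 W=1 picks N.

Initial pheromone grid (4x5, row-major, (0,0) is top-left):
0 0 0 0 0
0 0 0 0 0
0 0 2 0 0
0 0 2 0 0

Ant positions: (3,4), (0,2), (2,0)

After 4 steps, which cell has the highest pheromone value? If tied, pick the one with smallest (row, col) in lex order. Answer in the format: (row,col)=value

Answer: (0,4)=3

Derivation:
Step 1: ant0:(3,4)->N->(2,4) | ant1:(0,2)->E->(0,3) | ant2:(2,0)->N->(1,0)
  grid max=1 at (0,3)
Step 2: ant0:(2,4)->N->(1,4) | ant1:(0,3)->E->(0,4) | ant2:(1,0)->N->(0,0)
  grid max=1 at (0,0)
Step 3: ant0:(1,4)->N->(0,4) | ant1:(0,4)->S->(1,4) | ant2:(0,0)->E->(0,1)
  grid max=2 at (0,4)
Step 4: ant0:(0,4)->S->(1,4) | ant1:(1,4)->N->(0,4) | ant2:(0,1)->E->(0,2)
  grid max=3 at (0,4)
Final grid:
  0 0 1 0 3
  0 0 0 0 3
  0 0 0 0 0
  0 0 0 0 0
Max pheromone 3 at (0,4)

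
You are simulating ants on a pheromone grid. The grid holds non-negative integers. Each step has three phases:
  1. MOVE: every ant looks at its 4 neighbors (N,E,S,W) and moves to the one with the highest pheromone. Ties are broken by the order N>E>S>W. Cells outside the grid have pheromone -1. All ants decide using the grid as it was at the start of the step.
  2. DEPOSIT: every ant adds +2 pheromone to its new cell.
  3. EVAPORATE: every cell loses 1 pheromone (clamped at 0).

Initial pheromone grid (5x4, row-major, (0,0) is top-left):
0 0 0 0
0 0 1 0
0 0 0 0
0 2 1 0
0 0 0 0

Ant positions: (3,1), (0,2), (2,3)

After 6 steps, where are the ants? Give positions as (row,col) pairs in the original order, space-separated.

Step 1: ant0:(3,1)->E->(3,2) | ant1:(0,2)->S->(1,2) | ant2:(2,3)->N->(1,3)
  grid max=2 at (1,2)
Step 2: ant0:(3,2)->W->(3,1) | ant1:(1,2)->E->(1,3) | ant2:(1,3)->W->(1,2)
  grid max=3 at (1,2)
Step 3: ant0:(3,1)->E->(3,2) | ant1:(1,3)->W->(1,2) | ant2:(1,2)->E->(1,3)
  grid max=4 at (1,2)
Step 4: ant0:(3,2)->W->(3,1) | ant1:(1,2)->E->(1,3) | ant2:(1,3)->W->(1,2)
  grid max=5 at (1,2)
Step 5: ant0:(3,1)->E->(3,2) | ant1:(1,3)->W->(1,2) | ant2:(1,2)->E->(1,3)
  grid max=6 at (1,2)
Step 6: ant0:(3,2)->W->(3,1) | ant1:(1,2)->E->(1,3) | ant2:(1,3)->W->(1,2)
  grid max=7 at (1,2)

(3,1) (1,3) (1,2)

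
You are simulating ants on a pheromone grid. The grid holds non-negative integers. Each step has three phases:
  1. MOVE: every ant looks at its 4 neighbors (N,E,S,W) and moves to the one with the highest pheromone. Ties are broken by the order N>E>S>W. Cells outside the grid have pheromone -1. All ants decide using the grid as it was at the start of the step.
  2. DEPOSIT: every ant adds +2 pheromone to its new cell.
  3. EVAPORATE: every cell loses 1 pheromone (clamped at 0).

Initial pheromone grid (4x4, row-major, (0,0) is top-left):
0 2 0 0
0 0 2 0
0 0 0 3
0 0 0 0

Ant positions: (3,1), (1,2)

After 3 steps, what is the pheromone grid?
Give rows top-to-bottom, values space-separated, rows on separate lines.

After step 1: ants at (2,1),(0,2)
  0 1 1 0
  0 0 1 0
  0 1 0 2
  0 0 0 0
After step 2: ants at (1,1),(1,2)
  0 0 0 0
  0 1 2 0
  0 0 0 1
  0 0 0 0
After step 3: ants at (1,2),(1,1)
  0 0 0 0
  0 2 3 0
  0 0 0 0
  0 0 0 0

0 0 0 0
0 2 3 0
0 0 0 0
0 0 0 0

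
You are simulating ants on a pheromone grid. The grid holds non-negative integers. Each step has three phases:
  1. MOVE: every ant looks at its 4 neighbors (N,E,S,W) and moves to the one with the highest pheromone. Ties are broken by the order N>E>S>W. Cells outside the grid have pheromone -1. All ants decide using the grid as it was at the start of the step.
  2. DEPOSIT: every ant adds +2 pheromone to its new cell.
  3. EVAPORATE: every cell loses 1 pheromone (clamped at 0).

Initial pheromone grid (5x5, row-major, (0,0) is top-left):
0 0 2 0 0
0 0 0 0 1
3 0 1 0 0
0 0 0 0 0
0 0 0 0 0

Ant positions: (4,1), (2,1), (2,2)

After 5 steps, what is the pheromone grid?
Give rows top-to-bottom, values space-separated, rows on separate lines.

After step 1: ants at (3,1),(2,0),(1,2)
  0 0 1 0 0
  0 0 1 0 0
  4 0 0 0 0
  0 1 0 0 0
  0 0 0 0 0
After step 2: ants at (2,1),(1,0),(0,2)
  0 0 2 0 0
  1 0 0 0 0
  3 1 0 0 0
  0 0 0 0 0
  0 0 0 0 0
After step 3: ants at (2,0),(2,0),(0,3)
  0 0 1 1 0
  0 0 0 0 0
  6 0 0 0 0
  0 0 0 0 0
  0 0 0 0 0
After step 4: ants at (1,0),(1,0),(0,2)
  0 0 2 0 0
  3 0 0 0 0
  5 0 0 0 0
  0 0 0 0 0
  0 0 0 0 0
After step 5: ants at (2,0),(2,0),(0,3)
  0 0 1 1 0
  2 0 0 0 0
  8 0 0 0 0
  0 0 0 0 0
  0 0 0 0 0

0 0 1 1 0
2 0 0 0 0
8 0 0 0 0
0 0 0 0 0
0 0 0 0 0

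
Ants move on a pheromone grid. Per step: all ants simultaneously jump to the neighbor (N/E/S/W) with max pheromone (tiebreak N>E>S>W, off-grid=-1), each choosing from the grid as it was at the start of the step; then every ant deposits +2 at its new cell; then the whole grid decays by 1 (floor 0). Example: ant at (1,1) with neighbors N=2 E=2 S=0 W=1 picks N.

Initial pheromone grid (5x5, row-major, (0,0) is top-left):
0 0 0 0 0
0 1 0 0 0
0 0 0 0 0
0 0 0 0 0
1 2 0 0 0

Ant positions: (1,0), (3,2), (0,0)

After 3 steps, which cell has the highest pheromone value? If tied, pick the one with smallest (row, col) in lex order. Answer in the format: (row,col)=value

Answer: (1,1)=6

Derivation:
Step 1: ant0:(1,0)->E->(1,1) | ant1:(3,2)->N->(2,2) | ant2:(0,0)->E->(0,1)
  grid max=2 at (1,1)
Step 2: ant0:(1,1)->N->(0,1) | ant1:(2,2)->N->(1,2) | ant2:(0,1)->S->(1,1)
  grid max=3 at (1,1)
Step 3: ant0:(0,1)->S->(1,1) | ant1:(1,2)->W->(1,1) | ant2:(1,1)->N->(0,1)
  grid max=6 at (1,1)
Final grid:
  0 3 0 0 0
  0 6 0 0 0
  0 0 0 0 0
  0 0 0 0 0
  0 0 0 0 0
Max pheromone 6 at (1,1)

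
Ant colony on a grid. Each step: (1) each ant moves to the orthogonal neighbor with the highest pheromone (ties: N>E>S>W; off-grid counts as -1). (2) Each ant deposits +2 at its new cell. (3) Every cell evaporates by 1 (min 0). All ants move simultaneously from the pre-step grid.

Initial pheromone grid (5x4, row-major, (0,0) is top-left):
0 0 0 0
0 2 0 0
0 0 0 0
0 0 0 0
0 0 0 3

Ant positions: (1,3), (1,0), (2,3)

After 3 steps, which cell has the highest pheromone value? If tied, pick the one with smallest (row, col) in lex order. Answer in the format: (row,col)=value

Step 1: ant0:(1,3)->N->(0,3) | ant1:(1,0)->E->(1,1) | ant2:(2,3)->N->(1,3)
  grid max=3 at (1,1)
Step 2: ant0:(0,3)->S->(1,3) | ant1:(1,1)->N->(0,1) | ant2:(1,3)->N->(0,3)
  grid max=2 at (0,3)
Step 3: ant0:(1,3)->N->(0,3) | ant1:(0,1)->S->(1,1) | ant2:(0,3)->S->(1,3)
  grid max=3 at (0,3)
Final grid:
  0 0 0 3
  0 3 0 3
  0 0 0 0
  0 0 0 0
  0 0 0 0
Max pheromone 3 at (0,3)

Answer: (0,3)=3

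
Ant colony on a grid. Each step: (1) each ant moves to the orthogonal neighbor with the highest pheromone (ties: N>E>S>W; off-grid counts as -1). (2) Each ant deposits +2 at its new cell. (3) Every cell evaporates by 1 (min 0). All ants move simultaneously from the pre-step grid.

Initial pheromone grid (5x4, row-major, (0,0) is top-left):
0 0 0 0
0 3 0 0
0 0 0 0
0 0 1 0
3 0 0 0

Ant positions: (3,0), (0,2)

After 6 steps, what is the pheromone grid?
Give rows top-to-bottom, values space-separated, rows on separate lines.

After step 1: ants at (4,0),(0,3)
  0 0 0 1
  0 2 0 0
  0 0 0 0
  0 0 0 0
  4 0 0 0
After step 2: ants at (3,0),(1,3)
  0 0 0 0
  0 1 0 1
  0 0 0 0
  1 0 0 0
  3 0 0 0
After step 3: ants at (4,0),(0,3)
  0 0 0 1
  0 0 0 0
  0 0 0 0
  0 0 0 0
  4 0 0 0
After step 4: ants at (3,0),(1,3)
  0 0 0 0
  0 0 0 1
  0 0 0 0
  1 0 0 0
  3 0 0 0
After step 5: ants at (4,0),(0,3)
  0 0 0 1
  0 0 0 0
  0 0 0 0
  0 0 0 0
  4 0 0 0
After step 6: ants at (3,0),(1,3)
  0 0 0 0
  0 0 0 1
  0 0 0 0
  1 0 0 0
  3 0 0 0

0 0 0 0
0 0 0 1
0 0 0 0
1 0 0 0
3 0 0 0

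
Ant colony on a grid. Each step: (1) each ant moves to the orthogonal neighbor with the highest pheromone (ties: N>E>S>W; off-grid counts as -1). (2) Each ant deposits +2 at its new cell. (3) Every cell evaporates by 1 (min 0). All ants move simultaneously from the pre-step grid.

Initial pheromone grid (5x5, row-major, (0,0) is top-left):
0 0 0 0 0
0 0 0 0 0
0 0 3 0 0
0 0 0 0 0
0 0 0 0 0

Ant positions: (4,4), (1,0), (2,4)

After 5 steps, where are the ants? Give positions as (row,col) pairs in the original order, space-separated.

Step 1: ant0:(4,4)->N->(3,4) | ant1:(1,0)->N->(0,0) | ant2:(2,4)->N->(1,4)
  grid max=2 at (2,2)
Step 2: ant0:(3,4)->N->(2,4) | ant1:(0,0)->E->(0,1) | ant2:(1,4)->N->(0,4)
  grid max=1 at (0,1)
Step 3: ant0:(2,4)->N->(1,4) | ant1:(0,1)->E->(0,2) | ant2:(0,4)->S->(1,4)
  grid max=3 at (1,4)
Step 4: ant0:(1,4)->N->(0,4) | ant1:(0,2)->E->(0,3) | ant2:(1,4)->N->(0,4)
  grid max=3 at (0,4)
Step 5: ant0:(0,4)->S->(1,4) | ant1:(0,3)->E->(0,4) | ant2:(0,4)->S->(1,4)
  grid max=5 at (1,4)

(1,4) (0,4) (1,4)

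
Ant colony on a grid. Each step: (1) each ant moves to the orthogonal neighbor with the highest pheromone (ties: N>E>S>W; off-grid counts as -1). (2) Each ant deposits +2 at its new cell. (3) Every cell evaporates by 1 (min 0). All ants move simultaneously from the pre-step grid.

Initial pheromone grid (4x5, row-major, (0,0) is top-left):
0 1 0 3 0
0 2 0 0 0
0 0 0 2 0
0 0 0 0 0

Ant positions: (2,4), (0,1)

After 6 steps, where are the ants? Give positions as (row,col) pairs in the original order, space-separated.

Step 1: ant0:(2,4)->W->(2,3) | ant1:(0,1)->S->(1,1)
  grid max=3 at (1,1)
Step 2: ant0:(2,3)->N->(1,3) | ant1:(1,1)->N->(0,1)
  grid max=2 at (1,1)
Step 3: ant0:(1,3)->S->(2,3) | ant1:(0,1)->S->(1,1)
  grid max=3 at (1,1)
Step 4: ant0:(2,3)->N->(1,3) | ant1:(1,1)->N->(0,1)
  grid max=2 at (1,1)
Step 5: ant0:(1,3)->S->(2,3) | ant1:(0,1)->S->(1,1)
  grid max=3 at (1,1)
Step 6: ant0:(2,3)->N->(1,3) | ant1:(1,1)->N->(0,1)
  grid max=2 at (1,1)

(1,3) (0,1)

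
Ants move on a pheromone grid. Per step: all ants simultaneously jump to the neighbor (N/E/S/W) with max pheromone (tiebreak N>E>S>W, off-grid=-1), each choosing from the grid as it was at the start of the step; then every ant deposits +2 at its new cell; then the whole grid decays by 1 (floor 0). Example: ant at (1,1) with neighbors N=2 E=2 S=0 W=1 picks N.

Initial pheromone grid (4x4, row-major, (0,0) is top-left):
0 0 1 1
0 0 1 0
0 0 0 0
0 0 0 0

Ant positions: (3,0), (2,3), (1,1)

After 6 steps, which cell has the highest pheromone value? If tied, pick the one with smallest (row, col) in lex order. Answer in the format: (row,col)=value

Answer: (1,2)=9

Derivation:
Step 1: ant0:(3,0)->N->(2,0) | ant1:(2,3)->N->(1,3) | ant2:(1,1)->E->(1,2)
  grid max=2 at (1,2)
Step 2: ant0:(2,0)->N->(1,0) | ant1:(1,3)->W->(1,2) | ant2:(1,2)->E->(1,3)
  grid max=3 at (1,2)
Step 3: ant0:(1,0)->N->(0,0) | ant1:(1,2)->E->(1,3) | ant2:(1,3)->W->(1,2)
  grid max=4 at (1,2)
Step 4: ant0:(0,0)->E->(0,1) | ant1:(1,3)->W->(1,2) | ant2:(1,2)->E->(1,3)
  grid max=5 at (1,2)
Step 5: ant0:(0,1)->E->(0,2) | ant1:(1,2)->E->(1,3) | ant2:(1,3)->W->(1,2)
  grid max=6 at (1,2)
Step 6: ant0:(0,2)->S->(1,2) | ant1:(1,3)->W->(1,2) | ant2:(1,2)->E->(1,3)
  grid max=9 at (1,2)
Final grid:
  0 0 0 0
  0 0 9 6
  0 0 0 0
  0 0 0 0
Max pheromone 9 at (1,2)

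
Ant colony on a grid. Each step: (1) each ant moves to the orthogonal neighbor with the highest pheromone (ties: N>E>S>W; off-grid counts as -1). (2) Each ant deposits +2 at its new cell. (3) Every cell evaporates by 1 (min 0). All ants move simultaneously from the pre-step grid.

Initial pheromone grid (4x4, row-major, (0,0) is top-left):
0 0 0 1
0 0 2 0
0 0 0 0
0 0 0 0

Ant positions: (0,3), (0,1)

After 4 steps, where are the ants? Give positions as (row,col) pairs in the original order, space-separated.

Step 1: ant0:(0,3)->S->(1,3) | ant1:(0,1)->E->(0,2)
  grid max=1 at (0,2)
Step 2: ant0:(1,3)->W->(1,2) | ant1:(0,2)->S->(1,2)
  grid max=4 at (1,2)
Step 3: ant0:(1,2)->N->(0,2) | ant1:(1,2)->N->(0,2)
  grid max=3 at (0,2)
Step 4: ant0:(0,2)->S->(1,2) | ant1:(0,2)->S->(1,2)
  grid max=6 at (1,2)

(1,2) (1,2)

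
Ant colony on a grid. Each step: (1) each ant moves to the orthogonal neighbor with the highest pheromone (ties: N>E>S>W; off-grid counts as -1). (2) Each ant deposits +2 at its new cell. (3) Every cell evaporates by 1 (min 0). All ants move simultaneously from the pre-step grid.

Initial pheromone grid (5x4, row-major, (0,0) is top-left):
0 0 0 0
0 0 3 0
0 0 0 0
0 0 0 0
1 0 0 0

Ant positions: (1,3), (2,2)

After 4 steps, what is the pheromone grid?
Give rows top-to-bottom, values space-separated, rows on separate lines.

After step 1: ants at (1,2),(1,2)
  0 0 0 0
  0 0 6 0
  0 0 0 0
  0 0 0 0
  0 0 0 0
After step 2: ants at (0,2),(0,2)
  0 0 3 0
  0 0 5 0
  0 0 0 0
  0 0 0 0
  0 0 0 0
After step 3: ants at (1,2),(1,2)
  0 0 2 0
  0 0 8 0
  0 0 0 0
  0 0 0 0
  0 0 0 0
After step 4: ants at (0,2),(0,2)
  0 0 5 0
  0 0 7 0
  0 0 0 0
  0 0 0 0
  0 0 0 0

0 0 5 0
0 0 7 0
0 0 0 0
0 0 0 0
0 0 0 0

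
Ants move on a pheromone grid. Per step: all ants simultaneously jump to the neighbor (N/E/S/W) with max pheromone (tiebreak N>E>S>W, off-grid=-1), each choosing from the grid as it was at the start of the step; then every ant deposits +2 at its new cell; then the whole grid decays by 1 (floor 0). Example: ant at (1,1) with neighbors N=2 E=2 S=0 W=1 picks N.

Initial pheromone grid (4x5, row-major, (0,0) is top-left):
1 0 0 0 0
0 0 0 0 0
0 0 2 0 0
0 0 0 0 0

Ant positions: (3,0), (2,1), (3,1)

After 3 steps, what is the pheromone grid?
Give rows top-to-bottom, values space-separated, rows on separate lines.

After step 1: ants at (2,0),(2,2),(2,1)
  0 0 0 0 0
  0 0 0 0 0
  1 1 3 0 0
  0 0 0 0 0
After step 2: ants at (2,1),(2,1),(2,2)
  0 0 0 0 0
  0 0 0 0 0
  0 4 4 0 0
  0 0 0 0 0
After step 3: ants at (2,2),(2,2),(2,1)
  0 0 0 0 0
  0 0 0 0 0
  0 5 7 0 0
  0 0 0 0 0

0 0 0 0 0
0 0 0 0 0
0 5 7 0 0
0 0 0 0 0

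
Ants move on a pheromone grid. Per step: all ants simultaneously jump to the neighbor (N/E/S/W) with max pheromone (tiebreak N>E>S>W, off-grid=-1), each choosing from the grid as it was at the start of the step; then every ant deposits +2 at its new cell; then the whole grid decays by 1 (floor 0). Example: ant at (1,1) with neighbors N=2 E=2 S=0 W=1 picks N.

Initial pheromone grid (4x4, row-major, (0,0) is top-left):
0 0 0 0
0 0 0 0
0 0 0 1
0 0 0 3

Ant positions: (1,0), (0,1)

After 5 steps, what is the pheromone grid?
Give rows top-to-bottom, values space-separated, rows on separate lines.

After step 1: ants at (0,0),(0,2)
  1 0 1 0
  0 0 0 0
  0 0 0 0
  0 0 0 2
After step 2: ants at (0,1),(0,3)
  0 1 0 1
  0 0 0 0
  0 0 0 0
  0 0 0 1
After step 3: ants at (0,2),(1,3)
  0 0 1 0
  0 0 0 1
  0 0 0 0
  0 0 0 0
After step 4: ants at (0,3),(0,3)
  0 0 0 3
  0 0 0 0
  0 0 0 0
  0 0 0 0
After step 5: ants at (1,3),(1,3)
  0 0 0 2
  0 0 0 3
  0 0 0 0
  0 0 0 0

0 0 0 2
0 0 0 3
0 0 0 0
0 0 0 0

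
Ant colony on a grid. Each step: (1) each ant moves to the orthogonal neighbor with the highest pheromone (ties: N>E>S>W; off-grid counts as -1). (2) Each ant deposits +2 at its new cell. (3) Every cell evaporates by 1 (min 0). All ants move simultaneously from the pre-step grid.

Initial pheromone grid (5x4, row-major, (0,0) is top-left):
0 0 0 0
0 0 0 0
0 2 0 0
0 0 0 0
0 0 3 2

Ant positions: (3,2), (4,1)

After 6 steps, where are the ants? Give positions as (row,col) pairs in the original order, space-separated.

Step 1: ant0:(3,2)->S->(4,2) | ant1:(4,1)->E->(4,2)
  grid max=6 at (4,2)
Step 2: ant0:(4,2)->E->(4,3) | ant1:(4,2)->E->(4,3)
  grid max=5 at (4,2)
Step 3: ant0:(4,3)->W->(4,2) | ant1:(4,3)->W->(4,2)
  grid max=8 at (4,2)
Step 4: ant0:(4,2)->E->(4,3) | ant1:(4,2)->E->(4,3)
  grid max=7 at (4,2)
Step 5: ant0:(4,3)->W->(4,2) | ant1:(4,3)->W->(4,2)
  grid max=10 at (4,2)
Step 6: ant0:(4,2)->E->(4,3) | ant1:(4,2)->E->(4,3)
  grid max=9 at (4,2)

(4,3) (4,3)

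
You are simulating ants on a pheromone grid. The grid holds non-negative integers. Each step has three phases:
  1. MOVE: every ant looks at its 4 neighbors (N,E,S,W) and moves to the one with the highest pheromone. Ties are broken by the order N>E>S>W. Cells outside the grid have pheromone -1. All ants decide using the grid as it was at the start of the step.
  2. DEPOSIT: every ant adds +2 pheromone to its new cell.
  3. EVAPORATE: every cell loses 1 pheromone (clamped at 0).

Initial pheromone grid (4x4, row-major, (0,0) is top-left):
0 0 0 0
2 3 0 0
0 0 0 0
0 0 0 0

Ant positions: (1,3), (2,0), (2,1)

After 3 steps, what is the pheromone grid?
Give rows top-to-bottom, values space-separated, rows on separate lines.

After step 1: ants at (0,3),(1,0),(1,1)
  0 0 0 1
  3 4 0 0
  0 0 0 0
  0 0 0 0
After step 2: ants at (1,3),(1,1),(1,0)
  0 0 0 0
  4 5 0 1
  0 0 0 0
  0 0 0 0
After step 3: ants at (0,3),(1,0),(1,1)
  0 0 0 1
  5 6 0 0
  0 0 0 0
  0 0 0 0

0 0 0 1
5 6 0 0
0 0 0 0
0 0 0 0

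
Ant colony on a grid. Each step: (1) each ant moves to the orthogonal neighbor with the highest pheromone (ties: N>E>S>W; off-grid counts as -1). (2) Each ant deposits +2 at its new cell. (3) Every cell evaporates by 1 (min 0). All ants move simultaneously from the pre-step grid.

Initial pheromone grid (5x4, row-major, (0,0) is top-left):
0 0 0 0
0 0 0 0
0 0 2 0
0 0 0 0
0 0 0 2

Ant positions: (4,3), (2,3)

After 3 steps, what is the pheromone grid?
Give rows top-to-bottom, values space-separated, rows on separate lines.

After step 1: ants at (3,3),(2,2)
  0 0 0 0
  0 0 0 0
  0 0 3 0
  0 0 0 1
  0 0 0 1
After step 2: ants at (4,3),(1,2)
  0 0 0 0
  0 0 1 0
  0 0 2 0
  0 0 0 0
  0 0 0 2
After step 3: ants at (3,3),(2,2)
  0 0 0 0
  0 0 0 0
  0 0 3 0
  0 0 0 1
  0 0 0 1

0 0 0 0
0 0 0 0
0 0 3 0
0 0 0 1
0 0 0 1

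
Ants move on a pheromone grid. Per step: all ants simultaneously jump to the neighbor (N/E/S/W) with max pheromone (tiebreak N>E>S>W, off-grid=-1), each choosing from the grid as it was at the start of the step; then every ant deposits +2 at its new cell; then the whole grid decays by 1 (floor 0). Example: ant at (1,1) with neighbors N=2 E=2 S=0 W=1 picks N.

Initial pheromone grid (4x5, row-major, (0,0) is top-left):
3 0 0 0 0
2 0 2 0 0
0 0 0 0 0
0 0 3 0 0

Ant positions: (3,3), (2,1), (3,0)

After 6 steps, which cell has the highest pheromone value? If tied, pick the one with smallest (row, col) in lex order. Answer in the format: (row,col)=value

Step 1: ant0:(3,3)->W->(3,2) | ant1:(2,1)->N->(1,1) | ant2:(3,0)->N->(2,0)
  grid max=4 at (3,2)
Step 2: ant0:(3,2)->N->(2,2) | ant1:(1,1)->E->(1,2) | ant2:(2,0)->N->(1,0)
  grid max=3 at (3,2)
Step 3: ant0:(2,2)->S->(3,2) | ant1:(1,2)->S->(2,2) | ant2:(1,0)->N->(0,0)
  grid max=4 at (3,2)
Step 4: ant0:(3,2)->N->(2,2) | ant1:(2,2)->S->(3,2) | ant2:(0,0)->S->(1,0)
  grid max=5 at (3,2)
Step 5: ant0:(2,2)->S->(3,2) | ant1:(3,2)->N->(2,2) | ant2:(1,0)->N->(0,0)
  grid max=6 at (3,2)
Step 6: ant0:(3,2)->N->(2,2) | ant1:(2,2)->S->(3,2) | ant2:(0,0)->S->(1,0)
  grid max=7 at (3,2)
Final grid:
  1 0 0 0 0
  2 0 0 0 0
  0 0 5 0 0
  0 0 7 0 0
Max pheromone 7 at (3,2)

Answer: (3,2)=7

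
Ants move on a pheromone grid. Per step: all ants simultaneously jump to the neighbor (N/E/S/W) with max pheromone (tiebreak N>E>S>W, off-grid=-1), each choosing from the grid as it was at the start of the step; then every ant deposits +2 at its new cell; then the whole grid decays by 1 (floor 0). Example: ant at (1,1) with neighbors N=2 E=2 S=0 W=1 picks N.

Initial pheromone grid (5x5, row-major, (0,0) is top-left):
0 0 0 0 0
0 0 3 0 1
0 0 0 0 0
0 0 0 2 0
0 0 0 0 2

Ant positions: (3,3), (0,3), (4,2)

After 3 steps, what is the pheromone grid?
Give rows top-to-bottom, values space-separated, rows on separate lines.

After step 1: ants at (2,3),(0,4),(3,2)
  0 0 0 0 1
  0 0 2 0 0
  0 0 0 1 0
  0 0 1 1 0
  0 0 0 0 1
After step 2: ants at (3,3),(1,4),(3,3)
  0 0 0 0 0
  0 0 1 0 1
  0 0 0 0 0
  0 0 0 4 0
  0 0 0 0 0
After step 3: ants at (2,3),(0,4),(2,3)
  0 0 0 0 1
  0 0 0 0 0
  0 0 0 3 0
  0 0 0 3 0
  0 0 0 0 0

0 0 0 0 1
0 0 0 0 0
0 0 0 3 0
0 0 0 3 0
0 0 0 0 0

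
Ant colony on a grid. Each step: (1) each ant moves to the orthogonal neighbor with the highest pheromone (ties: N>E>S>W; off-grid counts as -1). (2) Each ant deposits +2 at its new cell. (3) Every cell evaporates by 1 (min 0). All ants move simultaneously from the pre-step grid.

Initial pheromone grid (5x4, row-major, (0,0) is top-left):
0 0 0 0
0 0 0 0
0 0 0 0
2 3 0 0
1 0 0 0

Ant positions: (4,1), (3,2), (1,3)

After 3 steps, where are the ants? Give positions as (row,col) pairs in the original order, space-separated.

Step 1: ant0:(4,1)->N->(3,1) | ant1:(3,2)->W->(3,1) | ant2:(1,3)->N->(0,3)
  grid max=6 at (3,1)
Step 2: ant0:(3,1)->W->(3,0) | ant1:(3,1)->W->(3,0) | ant2:(0,3)->S->(1,3)
  grid max=5 at (3,1)
Step 3: ant0:(3,0)->E->(3,1) | ant1:(3,0)->E->(3,1) | ant2:(1,3)->N->(0,3)
  grid max=8 at (3,1)

(3,1) (3,1) (0,3)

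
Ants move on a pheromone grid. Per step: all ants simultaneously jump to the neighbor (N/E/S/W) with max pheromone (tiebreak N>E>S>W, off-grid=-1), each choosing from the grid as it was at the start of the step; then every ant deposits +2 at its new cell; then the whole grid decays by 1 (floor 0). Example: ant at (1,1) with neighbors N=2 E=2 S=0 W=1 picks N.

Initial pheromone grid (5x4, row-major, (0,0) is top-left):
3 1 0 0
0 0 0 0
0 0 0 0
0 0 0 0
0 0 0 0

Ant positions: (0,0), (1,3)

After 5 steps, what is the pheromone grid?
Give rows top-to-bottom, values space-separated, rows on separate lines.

After step 1: ants at (0,1),(0,3)
  2 2 0 1
  0 0 0 0
  0 0 0 0
  0 0 0 0
  0 0 0 0
After step 2: ants at (0,0),(1,3)
  3 1 0 0
  0 0 0 1
  0 0 0 0
  0 0 0 0
  0 0 0 0
After step 3: ants at (0,1),(0,3)
  2 2 0 1
  0 0 0 0
  0 0 0 0
  0 0 0 0
  0 0 0 0
After step 4: ants at (0,0),(1,3)
  3 1 0 0
  0 0 0 1
  0 0 0 0
  0 0 0 0
  0 0 0 0
After step 5: ants at (0,1),(0,3)
  2 2 0 1
  0 0 0 0
  0 0 0 0
  0 0 0 0
  0 0 0 0

2 2 0 1
0 0 0 0
0 0 0 0
0 0 0 0
0 0 0 0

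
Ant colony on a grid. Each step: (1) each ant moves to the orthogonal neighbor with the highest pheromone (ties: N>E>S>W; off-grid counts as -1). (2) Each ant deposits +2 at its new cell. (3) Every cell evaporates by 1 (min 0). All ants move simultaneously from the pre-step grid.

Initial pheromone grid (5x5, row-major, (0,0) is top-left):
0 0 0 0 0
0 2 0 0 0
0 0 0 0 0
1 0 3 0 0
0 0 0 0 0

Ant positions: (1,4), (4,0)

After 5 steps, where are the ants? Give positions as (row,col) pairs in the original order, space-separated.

Step 1: ant0:(1,4)->N->(0,4) | ant1:(4,0)->N->(3,0)
  grid max=2 at (3,0)
Step 2: ant0:(0,4)->S->(1,4) | ant1:(3,0)->N->(2,0)
  grid max=1 at (1,4)
Step 3: ant0:(1,4)->N->(0,4) | ant1:(2,0)->S->(3,0)
  grid max=2 at (3,0)
Step 4: ant0:(0,4)->S->(1,4) | ant1:(3,0)->N->(2,0)
  grid max=1 at (1,4)
Step 5: ant0:(1,4)->N->(0,4) | ant1:(2,0)->S->(3,0)
  grid max=2 at (3,0)

(0,4) (3,0)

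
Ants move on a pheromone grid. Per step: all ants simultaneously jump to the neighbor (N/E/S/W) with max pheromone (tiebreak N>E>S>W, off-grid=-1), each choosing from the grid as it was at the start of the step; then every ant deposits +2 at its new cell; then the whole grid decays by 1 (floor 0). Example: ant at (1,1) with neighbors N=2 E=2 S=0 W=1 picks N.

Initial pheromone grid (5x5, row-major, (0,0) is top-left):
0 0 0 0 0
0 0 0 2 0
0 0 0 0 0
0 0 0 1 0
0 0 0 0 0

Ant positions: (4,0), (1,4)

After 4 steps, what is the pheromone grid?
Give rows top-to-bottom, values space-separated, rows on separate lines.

After step 1: ants at (3,0),(1,3)
  0 0 0 0 0
  0 0 0 3 0
  0 0 0 0 0
  1 0 0 0 0
  0 0 0 0 0
After step 2: ants at (2,0),(0,3)
  0 0 0 1 0
  0 0 0 2 0
  1 0 0 0 0
  0 0 0 0 0
  0 0 0 0 0
After step 3: ants at (1,0),(1,3)
  0 0 0 0 0
  1 0 0 3 0
  0 0 0 0 0
  0 0 0 0 0
  0 0 0 0 0
After step 4: ants at (0,0),(0,3)
  1 0 0 1 0
  0 0 0 2 0
  0 0 0 0 0
  0 0 0 0 0
  0 0 0 0 0

1 0 0 1 0
0 0 0 2 0
0 0 0 0 0
0 0 0 0 0
0 0 0 0 0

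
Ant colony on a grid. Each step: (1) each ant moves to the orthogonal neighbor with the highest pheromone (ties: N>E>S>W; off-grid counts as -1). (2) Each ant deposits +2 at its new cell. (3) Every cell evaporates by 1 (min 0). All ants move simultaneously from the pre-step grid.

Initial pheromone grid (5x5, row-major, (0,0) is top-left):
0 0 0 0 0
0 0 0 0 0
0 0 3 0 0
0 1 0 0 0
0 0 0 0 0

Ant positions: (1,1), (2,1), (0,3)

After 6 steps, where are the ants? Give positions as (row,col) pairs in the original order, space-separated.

Step 1: ant0:(1,1)->N->(0,1) | ant1:(2,1)->E->(2,2) | ant2:(0,3)->E->(0,4)
  grid max=4 at (2,2)
Step 2: ant0:(0,1)->E->(0,2) | ant1:(2,2)->N->(1,2) | ant2:(0,4)->S->(1,4)
  grid max=3 at (2,2)
Step 3: ant0:(0,2)->S->(1,2) | ant1:(1,2)->S->(2,2) | ant2:(1,4)->N->(0,4)
  grid max=4 at (2,2)
Step 4: ant0:(1,2)->S->(2,2) | ant1:(2,2)->N->(1,2) | ant2:(0,4)->S->(1,4)
  grid max=5 at (2,2)
Step 5: ant0:(2,2)->N->(1,2) | ant1:(1,2)->S->(2,2) | ant2:(1,4)->N->(0,4)
  grid max=6 at (2,2)
Step 6: ant0:(1,2)->S->(2,2) | ant1:(2,2)->N->(1,2) | ant2:(0,4)->S->(1,4)
  grid max=7 at (2,2)

(2,2) (1,2) (1,4)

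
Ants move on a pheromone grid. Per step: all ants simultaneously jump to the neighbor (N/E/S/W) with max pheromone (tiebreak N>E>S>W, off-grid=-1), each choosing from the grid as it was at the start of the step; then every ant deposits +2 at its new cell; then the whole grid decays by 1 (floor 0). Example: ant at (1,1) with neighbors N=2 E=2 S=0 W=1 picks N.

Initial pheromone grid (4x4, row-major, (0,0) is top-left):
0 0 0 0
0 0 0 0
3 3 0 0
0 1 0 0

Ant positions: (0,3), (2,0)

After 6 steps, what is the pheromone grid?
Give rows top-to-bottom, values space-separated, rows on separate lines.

After step 1: ants at (1,3),(2,1)
  0 0 0 0
  0 0 0 1
  2 4 0 0
  0 0 0 0
After step 2: ants at (0,3),(2,0)
  0 0 0 1
  0 0 0 0
  3 3 0 0
  0 0 0 0
After step 3: ants at (1,3),(2,1)
  0 0 0 0
  0 0 0 1
  2 4 0 0
  0 0 0 0
After step 4: ants at (0,3),(2,0)
  0 0 0 1
  0 0 0 0
  3 3 0 0
  0 0 0 0
After step 5: ants at (1,3),(2,1)
  0 0 0 0
  0 0 0 1
  2 4 0 0
  0 0 0 0
After step 6: ants at (0,3),(2,0)
  0 0 0 1
  0 0 0 0
  3 3 0 0
  0 0 0 0

0 0 0 1
0 0 0 0
3 3 0 0
0 0 0 0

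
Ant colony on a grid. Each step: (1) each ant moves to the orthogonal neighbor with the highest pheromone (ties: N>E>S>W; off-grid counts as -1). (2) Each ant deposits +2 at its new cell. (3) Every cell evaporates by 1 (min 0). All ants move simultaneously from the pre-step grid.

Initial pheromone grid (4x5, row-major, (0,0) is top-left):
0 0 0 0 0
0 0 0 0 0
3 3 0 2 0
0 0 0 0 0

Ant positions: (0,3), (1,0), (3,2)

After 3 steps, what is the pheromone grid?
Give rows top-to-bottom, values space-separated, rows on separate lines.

After step 1: ants at (0,4),(2,0),(2,2)
  0 0 0 0 1
  0 0 0 0 0
  4 2 1 1 0
  0 0 0 0 0
After step 2: ants at (1,4),(2,1),(2,1)
  0 0 0 0 0
  0 0 0 0 1
  3 5 0 0 0
  0 0 0 0 0
After step 3: ants at (0,4),(2,0),(2,0)
  0 0 0 0 1
  0 0 0 0 0
  6 4 0 0 0
  0 0 0 0 0

0 0 0 0 1
0 0 0 0 0
6 4 0 0 0
0 0 0 0 0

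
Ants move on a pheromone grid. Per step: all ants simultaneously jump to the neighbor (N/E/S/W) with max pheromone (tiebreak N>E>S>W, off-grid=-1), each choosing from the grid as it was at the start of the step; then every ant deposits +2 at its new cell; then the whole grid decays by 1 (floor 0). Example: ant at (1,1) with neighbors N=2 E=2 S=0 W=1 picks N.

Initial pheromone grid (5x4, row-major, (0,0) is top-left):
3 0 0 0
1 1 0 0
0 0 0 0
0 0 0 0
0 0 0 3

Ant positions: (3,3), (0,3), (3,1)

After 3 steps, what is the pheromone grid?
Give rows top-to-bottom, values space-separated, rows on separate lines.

After step 1: ants at (4,3),(1,3),(2,1)
  2 0 0 0
  0 0 0 1
  0 1 0 0
  0 0 0 0
  0 0 0 4
After step 2: ants at (3,3),(0,3),(1,1)
  1 0 0 1
  0 1 0 0
  0 0 0 0
  0 0 0 1
  0 0 0 3
After step 3: ants at (4,3),(1,3),(0,1)
  0 1 0 0
  0 0 0 1
  0 0 0 0
  0 0 0 0
  0 0 0 4

0 1 0 0
0 0 0 1
0 0 0 0
0 0 0 0
0 0 0 4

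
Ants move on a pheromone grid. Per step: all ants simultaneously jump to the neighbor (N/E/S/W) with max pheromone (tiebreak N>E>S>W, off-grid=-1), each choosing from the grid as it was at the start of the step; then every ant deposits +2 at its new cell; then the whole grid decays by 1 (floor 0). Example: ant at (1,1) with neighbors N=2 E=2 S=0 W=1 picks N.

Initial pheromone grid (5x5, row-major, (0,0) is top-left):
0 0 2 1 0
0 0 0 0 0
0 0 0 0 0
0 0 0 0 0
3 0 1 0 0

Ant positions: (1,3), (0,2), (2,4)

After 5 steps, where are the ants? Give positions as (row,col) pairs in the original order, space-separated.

Step 1: ant0:(1,3)->N->(0,3) | ant1:(0,2)->E->(0,3) | ant2:(2,4)->N->(1,4)
  grid max=4 at (0,3)
Step 2: ant0:(0,3)->W->(0,2) | ant1:(0,3)->W->(0,2) | ant2:(1,4)->N->(0,4)
  grid max=4 at (0,2)
Step 3: ant0:(0,2)->E->(0,3) | ant1:(0,2)->E->(0,3) | ant2:(0,4)->W->(0,3)
  grid max=8 at (0,3)
Step 4: ant0:(0,3)->W->(0,2) | ant1:(0,3)->W->(0,2) | ant2:(0,3)->W->(0,2)
  grid max=8 at (0,2)
Step 5: ant0:(0,2)->E->(0,3) | ant1:(0,2)->E->(0,3) | ant2:(0,2)->E->(0,3)
  grid max=12 at (0,3)

(0,3) (0,3) (0,3)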